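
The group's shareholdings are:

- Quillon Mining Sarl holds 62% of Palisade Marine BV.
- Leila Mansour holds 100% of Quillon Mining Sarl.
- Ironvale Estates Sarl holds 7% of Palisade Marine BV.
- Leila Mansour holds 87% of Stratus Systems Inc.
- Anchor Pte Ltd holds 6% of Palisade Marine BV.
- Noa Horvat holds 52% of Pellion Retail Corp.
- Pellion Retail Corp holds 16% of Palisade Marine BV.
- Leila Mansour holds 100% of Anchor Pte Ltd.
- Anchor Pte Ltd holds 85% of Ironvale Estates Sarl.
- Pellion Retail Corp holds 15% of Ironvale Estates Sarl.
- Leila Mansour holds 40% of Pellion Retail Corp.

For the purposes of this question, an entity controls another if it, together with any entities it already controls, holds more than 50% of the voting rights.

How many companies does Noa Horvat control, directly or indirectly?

1

Noa holds 52% of Pellion, so Noa controls Pellion.
No other company's threshold is met.
Noa controls 1 company.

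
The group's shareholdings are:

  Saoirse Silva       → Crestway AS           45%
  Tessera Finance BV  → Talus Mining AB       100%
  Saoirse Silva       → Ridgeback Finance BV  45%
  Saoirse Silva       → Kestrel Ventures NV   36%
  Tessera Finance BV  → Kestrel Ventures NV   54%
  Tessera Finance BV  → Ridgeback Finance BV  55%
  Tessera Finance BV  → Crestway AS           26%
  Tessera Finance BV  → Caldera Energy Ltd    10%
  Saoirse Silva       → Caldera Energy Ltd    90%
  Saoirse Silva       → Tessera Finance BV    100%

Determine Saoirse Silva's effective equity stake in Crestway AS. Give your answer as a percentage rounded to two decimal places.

Saoirse reaches Crestway along 2 paths.
Via Tessera: 100% × 26% = 26%.
Direct stake: 45% = 45%.
Total: 26% + 45% = 71%.
Rounded: 71.00%.

71.00%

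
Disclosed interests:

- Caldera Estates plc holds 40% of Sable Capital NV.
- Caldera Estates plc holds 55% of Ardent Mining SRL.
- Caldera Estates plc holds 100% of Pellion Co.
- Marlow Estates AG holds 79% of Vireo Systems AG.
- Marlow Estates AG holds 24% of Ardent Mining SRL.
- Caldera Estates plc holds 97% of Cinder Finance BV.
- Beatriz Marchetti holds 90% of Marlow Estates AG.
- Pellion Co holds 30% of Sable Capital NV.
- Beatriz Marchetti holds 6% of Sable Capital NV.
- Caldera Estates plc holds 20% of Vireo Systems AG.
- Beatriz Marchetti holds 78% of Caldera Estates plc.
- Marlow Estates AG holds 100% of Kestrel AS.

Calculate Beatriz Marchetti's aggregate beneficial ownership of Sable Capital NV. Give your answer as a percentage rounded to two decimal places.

60.60%

Beatriz reaches Sable along 3 paths.
Via Caldera: 78% × 40% = 31.2%.
Via Caldera → Pellion: 78% × 100% × 30% = 23.4%.
Direct stake: 6% = 6%.
Total: 31.2% + 23.4% + 6% = 60.6%.
Rounded: 60.60%.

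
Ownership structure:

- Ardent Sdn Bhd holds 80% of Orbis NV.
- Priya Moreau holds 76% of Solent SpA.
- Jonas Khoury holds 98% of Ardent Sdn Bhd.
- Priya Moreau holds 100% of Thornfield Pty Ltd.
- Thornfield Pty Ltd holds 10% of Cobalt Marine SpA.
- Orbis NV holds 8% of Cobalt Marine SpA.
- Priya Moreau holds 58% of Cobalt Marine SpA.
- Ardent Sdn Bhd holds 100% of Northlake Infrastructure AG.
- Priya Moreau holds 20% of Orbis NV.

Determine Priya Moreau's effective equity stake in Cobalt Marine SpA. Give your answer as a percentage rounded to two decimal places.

Priya reaches Cobalt along 3 paths.
Via Orbis: 20% × 8% = 1.6%.
Direct stake: 58% = 58%.
Via Thornfield: 100% × 10% = 10%.
Total: 1.6% + 58% + 10% = 69.6%.
Rounded: 69.60%.

69.60%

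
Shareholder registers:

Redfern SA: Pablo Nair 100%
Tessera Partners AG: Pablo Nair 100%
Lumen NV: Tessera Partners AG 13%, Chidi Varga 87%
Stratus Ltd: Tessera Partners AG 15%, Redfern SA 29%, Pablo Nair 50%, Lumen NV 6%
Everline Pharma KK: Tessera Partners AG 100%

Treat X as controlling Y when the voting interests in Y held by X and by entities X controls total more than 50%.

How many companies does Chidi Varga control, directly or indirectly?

Chidi holds 87% of Lumen, so Chidi controls Lumen.
No other company's threshold is met.
Chidi controls 1 company.

1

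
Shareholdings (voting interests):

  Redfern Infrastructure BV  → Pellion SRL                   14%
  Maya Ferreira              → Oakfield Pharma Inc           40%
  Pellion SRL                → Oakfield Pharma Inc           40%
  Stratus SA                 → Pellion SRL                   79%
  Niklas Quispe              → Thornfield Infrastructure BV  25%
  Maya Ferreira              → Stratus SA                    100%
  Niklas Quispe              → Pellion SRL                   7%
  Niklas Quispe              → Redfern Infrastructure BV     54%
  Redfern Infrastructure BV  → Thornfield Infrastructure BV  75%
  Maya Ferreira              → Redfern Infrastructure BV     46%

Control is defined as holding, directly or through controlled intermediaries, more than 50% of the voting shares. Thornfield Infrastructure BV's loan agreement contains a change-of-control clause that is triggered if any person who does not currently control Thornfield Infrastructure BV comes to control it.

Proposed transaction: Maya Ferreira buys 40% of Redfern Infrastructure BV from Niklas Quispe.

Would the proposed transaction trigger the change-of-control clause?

The purchase adds only to Maya's holdings (Niklas's stake shrinks), so Maya is the only person who could newly come to control Thornfield.
Maya holds 100% of Stratus, so Maya controls Stratus.
Stratus holds 79% of Pellion, so Maya controls Pellion.
Maya and Pellion together hold 40% + 40% = 80% of Oakfield, so Maya controls Oakfield.
Neither Maya nor any entity Maya controls holds any voting interest in Thornfield.
So before the transaction, Maya does not control Thornfield.
After the purchase, Maya's direct stake in Redfern rises to 46% + 40% = 86%, and Niklas's stake falls to 14%.
Maya holds 86% of Redfern, so Maya controls Redfern.
Redfern holds 75% of Thornfield, so Maya controls Thornfield.
Maya did not control Thornfield before and does after, so the clause is triggered.

Yes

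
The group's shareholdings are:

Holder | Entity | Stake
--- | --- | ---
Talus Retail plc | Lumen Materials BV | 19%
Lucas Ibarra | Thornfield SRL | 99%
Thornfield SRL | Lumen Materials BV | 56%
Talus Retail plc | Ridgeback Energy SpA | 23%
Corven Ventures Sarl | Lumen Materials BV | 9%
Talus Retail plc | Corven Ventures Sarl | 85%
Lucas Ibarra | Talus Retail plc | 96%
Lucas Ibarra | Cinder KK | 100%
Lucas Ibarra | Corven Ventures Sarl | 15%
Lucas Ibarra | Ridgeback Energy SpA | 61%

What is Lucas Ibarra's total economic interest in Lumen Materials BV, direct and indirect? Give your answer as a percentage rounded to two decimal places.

Lucas reaches Lumen along 4 paths.
Via Thornfield: 99% × 56% = 55.44%.
Via Talus: 96% × 19% = 18.24%.
Via Corven: 15% × 9% = 1.35%.
Via Talus → Corven: 96% × 85% × 9% = 7.344%.
Total: 55.44% + 18.24% + 1.35% + 7.344% = 82.374%.
Rounded: 82.37%.

82.37%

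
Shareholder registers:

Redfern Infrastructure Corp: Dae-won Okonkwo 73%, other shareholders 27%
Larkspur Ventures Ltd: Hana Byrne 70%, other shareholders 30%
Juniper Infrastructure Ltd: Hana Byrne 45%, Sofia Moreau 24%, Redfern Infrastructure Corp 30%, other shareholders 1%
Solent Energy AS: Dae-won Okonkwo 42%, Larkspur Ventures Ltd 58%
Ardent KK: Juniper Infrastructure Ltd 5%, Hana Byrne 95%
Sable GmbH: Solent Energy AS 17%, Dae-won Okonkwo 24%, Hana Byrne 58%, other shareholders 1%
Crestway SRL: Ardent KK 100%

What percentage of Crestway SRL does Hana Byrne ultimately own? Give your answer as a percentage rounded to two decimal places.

Hana reaches Crestway along 2 paths.
Via Juniper → Ardent: 45% × 5% × 100% = 2.25%.
Via Ardent: 95% × 100% = 95%.
Total: 2.25% + 95% = 97.25%.

97.25%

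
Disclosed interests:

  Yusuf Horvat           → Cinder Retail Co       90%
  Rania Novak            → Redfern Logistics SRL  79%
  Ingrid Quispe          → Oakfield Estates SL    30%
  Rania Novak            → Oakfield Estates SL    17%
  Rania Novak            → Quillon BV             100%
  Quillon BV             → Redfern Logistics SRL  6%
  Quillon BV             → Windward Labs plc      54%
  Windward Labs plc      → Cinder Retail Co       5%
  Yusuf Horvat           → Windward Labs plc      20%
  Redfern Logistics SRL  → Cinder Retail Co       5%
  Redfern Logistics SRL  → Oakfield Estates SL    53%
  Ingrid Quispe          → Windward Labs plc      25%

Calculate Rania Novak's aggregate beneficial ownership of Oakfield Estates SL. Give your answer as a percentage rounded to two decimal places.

Rania reaches Oakfield along 3 paths.
Direct stake: 17% = 17%.
Via Quillon → Redfern: 100% × 6% × 53% = 3.18%.
Via Redfern: 79% × 53% = 41.87%.
Total: 17% + 3.18% + 41.87% = 62.05%.

62.05%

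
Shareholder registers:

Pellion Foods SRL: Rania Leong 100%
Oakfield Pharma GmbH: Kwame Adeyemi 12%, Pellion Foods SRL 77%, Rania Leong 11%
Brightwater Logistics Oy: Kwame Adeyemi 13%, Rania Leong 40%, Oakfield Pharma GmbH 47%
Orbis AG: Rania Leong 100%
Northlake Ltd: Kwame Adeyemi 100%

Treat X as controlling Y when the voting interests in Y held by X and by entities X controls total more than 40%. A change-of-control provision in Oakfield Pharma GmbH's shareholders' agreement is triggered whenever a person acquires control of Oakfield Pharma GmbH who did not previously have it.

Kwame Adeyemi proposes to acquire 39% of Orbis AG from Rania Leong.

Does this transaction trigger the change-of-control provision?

The purchase adds only to Kwame's holdings (Rania's stake shrinks), so Kwame is the only person who could newly come to control Oakfield.
Kwame holds 100% of Northlake, so Kwame controls Northlake.
In Oakfield, Kwame's side holds only 12%, not > 40%.
So before the transaction, Kwame does not control Oakfield.
After the purchase, Kwame holds 39% of Orbis directly, and Rania's stake falls to 61%.
Kwame's side now holds 39% of Orbis, not > 40%, so Kwame still does not control Orbis.
After the transaction, Kwame's side holds 12% of Oakfield, not > 40%, so Kwame still does not control Oakfield.
No new person acquires control, so the clause is not triggered.

No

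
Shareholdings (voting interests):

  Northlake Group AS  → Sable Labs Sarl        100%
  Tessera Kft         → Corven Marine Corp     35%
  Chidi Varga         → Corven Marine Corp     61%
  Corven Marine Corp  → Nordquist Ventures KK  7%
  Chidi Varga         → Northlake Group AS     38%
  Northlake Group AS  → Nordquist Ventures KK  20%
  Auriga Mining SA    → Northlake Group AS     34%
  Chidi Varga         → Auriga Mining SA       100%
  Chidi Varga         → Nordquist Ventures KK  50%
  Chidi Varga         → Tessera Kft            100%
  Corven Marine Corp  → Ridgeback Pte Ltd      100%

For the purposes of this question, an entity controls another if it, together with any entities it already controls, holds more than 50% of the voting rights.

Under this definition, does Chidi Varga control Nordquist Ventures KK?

Chidi holds 100% of Tessera, so Chidi controls Tessera.
Tessera and Chidi together hold 35% + 61% = 96% of Corven, so Chidi controls Corven.
Chidi holds 100% of Auriga, so Chidi controls Auriga.
Auriga and Chidi together hold 34% + 38% = 72% of Northlake, so Chidi controls Northlake.
Northlake and Corven and Chidi together hold 20% + 7% + 50% = 77% of Nordquist, so Chidi controls Nordquist.

Yes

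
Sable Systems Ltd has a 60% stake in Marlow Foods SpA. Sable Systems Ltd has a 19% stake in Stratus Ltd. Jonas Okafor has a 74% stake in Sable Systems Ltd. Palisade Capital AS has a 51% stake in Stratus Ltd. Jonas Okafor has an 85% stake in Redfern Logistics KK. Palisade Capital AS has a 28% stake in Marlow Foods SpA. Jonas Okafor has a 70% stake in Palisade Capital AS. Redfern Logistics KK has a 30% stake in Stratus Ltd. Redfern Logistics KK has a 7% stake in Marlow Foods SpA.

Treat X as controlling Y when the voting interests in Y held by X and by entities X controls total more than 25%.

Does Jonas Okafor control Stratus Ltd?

Yes

Jonas holds 85% of Redfern, so Jonas controls Redfern.
Jonas holds 74% of Sable, so Jonas controls Sable.
Jonas holds 70% of Palisade, so Jonas controls Palisade.
Sable and Redfern and Palisade together hold 19% + 30% + 51% = 100% of Stratus, so Jonas controls Stratus.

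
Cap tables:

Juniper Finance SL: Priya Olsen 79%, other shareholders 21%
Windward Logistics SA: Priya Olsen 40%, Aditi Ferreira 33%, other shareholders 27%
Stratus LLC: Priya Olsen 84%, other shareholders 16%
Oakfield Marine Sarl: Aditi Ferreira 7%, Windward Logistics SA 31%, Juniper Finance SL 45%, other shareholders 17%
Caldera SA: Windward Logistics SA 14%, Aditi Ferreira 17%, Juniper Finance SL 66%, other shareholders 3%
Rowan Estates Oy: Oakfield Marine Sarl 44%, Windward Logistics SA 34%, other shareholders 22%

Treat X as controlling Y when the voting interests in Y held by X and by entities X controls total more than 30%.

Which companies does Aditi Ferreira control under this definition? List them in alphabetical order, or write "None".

Caldera SA, Oakfield Marine Sarl, Rowan Estates Oy, Windward Logistics SA

Aditi holds 33% of Windward, so Aditi controls Windward.
Aditi and Windward together hold 7% + 31% = 38% of Oakfield, so Aditi controls Oakfield.
Windward and Aditi together hold 14% + 17% = 31% of Caldera, so Aditi controls Caldera.
Oakfield and Windward together hold 44% + 34% = 78% of Rowan, so Aditi controls Rowan.
No other company's threshold is met.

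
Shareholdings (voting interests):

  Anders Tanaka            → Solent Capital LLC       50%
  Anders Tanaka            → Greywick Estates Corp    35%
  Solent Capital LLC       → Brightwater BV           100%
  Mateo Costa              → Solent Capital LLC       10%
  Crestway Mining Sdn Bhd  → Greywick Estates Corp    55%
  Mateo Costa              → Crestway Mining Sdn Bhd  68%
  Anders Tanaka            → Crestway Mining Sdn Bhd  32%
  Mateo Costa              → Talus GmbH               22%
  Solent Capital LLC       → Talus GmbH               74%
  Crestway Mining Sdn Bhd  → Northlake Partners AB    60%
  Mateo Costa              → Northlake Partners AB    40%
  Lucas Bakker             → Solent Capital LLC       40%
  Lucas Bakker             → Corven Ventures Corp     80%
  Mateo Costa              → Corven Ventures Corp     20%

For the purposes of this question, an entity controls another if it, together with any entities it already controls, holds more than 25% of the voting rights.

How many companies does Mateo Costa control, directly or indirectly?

3

Mateo holds 68% of Crestway, so Mateo controls Crestway.
Mateo and Crestway together hold 40% + 60% = 100% of Northlake, so Mateo controls Northlake.
Crestway holds 55% of Greywick, so Mateo controls Greywick.
No other company's threshold is met.
Mateo controls 3 companies.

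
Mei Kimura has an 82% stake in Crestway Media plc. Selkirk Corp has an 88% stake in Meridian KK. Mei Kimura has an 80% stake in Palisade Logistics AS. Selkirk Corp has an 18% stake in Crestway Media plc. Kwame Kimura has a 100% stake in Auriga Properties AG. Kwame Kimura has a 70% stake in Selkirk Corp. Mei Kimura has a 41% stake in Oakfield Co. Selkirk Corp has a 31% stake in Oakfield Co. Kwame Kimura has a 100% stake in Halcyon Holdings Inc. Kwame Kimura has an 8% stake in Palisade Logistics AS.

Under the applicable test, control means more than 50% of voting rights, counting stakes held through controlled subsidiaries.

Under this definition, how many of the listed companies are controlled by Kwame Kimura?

4

Kwame holds 70% of Selkirk, so Kwame controls Selkirk.
Kwame holds 100% of Halcyon, so Kwame controls Halcyon.
Selkirk holds 88% of Meridian, so Kwame controls Meridian.
Kwame holds 100% of Auriga, so Kwame controls Auriga.
No other company's threshold is met.
Kwame controls 4 companies.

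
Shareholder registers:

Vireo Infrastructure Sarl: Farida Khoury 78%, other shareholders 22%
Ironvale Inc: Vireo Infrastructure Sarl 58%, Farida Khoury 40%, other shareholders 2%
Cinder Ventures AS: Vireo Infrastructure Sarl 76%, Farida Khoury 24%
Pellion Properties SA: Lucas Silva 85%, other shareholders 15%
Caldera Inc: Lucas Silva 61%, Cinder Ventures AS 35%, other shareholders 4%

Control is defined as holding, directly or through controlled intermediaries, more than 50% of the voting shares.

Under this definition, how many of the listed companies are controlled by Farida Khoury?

3

Farida holds 78% of Vireo, so Farida controls Vireo.
Vireo and Farida together hold 58% + 40% = 98% of Ironvale, so Farida controls Ironvale.
Vireo and Farida together hold 76% + 24% = 100% of Cinder, so Farida controls Cinder.
No other company's threshold is met.
Farida controls 3 companies.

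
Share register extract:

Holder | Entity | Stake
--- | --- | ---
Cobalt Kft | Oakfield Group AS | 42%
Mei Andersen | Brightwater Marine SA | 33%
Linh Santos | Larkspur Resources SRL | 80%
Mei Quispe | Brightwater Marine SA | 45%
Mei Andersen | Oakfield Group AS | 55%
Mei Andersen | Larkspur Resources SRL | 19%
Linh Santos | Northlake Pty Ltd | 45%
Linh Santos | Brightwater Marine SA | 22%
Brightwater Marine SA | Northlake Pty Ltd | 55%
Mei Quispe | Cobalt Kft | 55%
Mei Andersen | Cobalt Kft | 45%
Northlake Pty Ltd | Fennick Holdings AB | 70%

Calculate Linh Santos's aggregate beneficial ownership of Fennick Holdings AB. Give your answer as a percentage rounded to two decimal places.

39.97%

Linh reaches Fennick along 2 paths.
Via Brightwater → Northlake: 22% × 55% × 70% = 8.47%.
Via Northlake: 45% × 70% = 31.5%.
Total: 8.47% + 31.5% = 39.97%.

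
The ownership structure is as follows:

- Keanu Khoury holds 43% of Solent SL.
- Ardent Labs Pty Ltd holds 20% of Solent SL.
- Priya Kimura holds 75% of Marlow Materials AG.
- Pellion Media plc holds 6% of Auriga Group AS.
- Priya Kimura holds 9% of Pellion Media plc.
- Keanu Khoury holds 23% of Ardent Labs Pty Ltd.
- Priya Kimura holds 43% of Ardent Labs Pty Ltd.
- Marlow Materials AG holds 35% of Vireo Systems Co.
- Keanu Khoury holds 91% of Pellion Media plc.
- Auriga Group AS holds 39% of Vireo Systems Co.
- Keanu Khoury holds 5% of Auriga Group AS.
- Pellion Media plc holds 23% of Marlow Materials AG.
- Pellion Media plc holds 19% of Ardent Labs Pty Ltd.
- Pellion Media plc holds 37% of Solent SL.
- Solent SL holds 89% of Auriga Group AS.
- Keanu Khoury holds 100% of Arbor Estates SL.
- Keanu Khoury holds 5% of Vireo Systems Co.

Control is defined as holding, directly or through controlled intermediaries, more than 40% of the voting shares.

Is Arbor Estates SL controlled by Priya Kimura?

Priya holds 43% of Ardent, so Priya controls Ardent.
Priya holds 75% of Marlow, so Priya controls Marlow.
Neither Priya nor any entity Priya controls holds any voting interest in Arbor.
So Priya does not control Arbor.

No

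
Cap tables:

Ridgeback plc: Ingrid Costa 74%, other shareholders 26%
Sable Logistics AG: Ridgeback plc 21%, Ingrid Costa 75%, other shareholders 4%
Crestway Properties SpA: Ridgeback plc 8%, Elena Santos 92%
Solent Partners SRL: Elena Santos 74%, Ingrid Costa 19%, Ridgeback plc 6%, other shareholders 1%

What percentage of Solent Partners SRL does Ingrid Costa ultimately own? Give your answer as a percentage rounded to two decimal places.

Ingrid reaches Solent along 2 paths.
Direct stake: 19% = 19%.
Via Ridgeback: 74% × 6% = 4.44%.
Total: 19% + 4.44% = 23.44%.

23.44%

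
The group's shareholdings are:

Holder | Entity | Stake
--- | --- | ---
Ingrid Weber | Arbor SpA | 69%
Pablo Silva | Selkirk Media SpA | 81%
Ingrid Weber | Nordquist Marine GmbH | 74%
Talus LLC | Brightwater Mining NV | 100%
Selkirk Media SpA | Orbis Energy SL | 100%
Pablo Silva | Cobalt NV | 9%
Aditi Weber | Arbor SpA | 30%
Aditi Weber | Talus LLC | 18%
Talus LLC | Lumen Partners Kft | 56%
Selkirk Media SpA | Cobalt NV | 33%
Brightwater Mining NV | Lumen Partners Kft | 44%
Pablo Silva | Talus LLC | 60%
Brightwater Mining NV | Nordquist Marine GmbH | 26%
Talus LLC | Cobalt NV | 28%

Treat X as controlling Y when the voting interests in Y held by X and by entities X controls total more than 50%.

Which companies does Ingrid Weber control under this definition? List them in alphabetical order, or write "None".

Ingrid holds 74% of Nordquist, so Ingrid controls Nordquist.
Ingrid holds 69% of Arbor, so Ingrid controls Arbor.
No other company's threshold is met.

Arbor SpA, Nordquist Marine GmbH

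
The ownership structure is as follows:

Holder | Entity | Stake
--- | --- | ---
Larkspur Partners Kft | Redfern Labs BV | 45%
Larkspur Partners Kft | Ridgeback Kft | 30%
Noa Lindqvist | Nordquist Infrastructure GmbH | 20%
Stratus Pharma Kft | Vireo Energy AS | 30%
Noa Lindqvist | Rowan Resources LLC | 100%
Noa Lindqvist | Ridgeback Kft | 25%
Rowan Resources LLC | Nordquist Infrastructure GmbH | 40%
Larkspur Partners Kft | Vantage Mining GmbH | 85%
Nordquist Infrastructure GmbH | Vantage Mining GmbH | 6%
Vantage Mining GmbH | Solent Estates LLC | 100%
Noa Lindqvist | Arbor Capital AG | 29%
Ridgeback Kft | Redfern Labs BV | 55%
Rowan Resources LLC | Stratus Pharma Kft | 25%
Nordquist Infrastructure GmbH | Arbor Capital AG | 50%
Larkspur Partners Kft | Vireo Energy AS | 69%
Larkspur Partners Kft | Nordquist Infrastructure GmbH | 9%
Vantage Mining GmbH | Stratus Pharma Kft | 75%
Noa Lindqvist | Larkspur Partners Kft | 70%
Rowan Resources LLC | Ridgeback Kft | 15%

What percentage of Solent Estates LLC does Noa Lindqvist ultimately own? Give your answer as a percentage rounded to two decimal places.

Noa reaches Solent along 4 paths.
Via Larkspur → Vantage: 70% × 85% × 100% = 59.5%.
Via Larkspur → Nordquist → Vantage: 70% × 9% × 6% × 100% = 0.378%.
Via Rowan → Nordquist → Vantage: 100% × 40% × 6% × 100% = 2.4%.
Via Nordquist → Vantage: 20% × 6% × 100% = 1.2%.
Total: 59.5% + 0.378% + 2.4% + 1.2% = 63.478%.
Rounded: 63.48%.

63.48%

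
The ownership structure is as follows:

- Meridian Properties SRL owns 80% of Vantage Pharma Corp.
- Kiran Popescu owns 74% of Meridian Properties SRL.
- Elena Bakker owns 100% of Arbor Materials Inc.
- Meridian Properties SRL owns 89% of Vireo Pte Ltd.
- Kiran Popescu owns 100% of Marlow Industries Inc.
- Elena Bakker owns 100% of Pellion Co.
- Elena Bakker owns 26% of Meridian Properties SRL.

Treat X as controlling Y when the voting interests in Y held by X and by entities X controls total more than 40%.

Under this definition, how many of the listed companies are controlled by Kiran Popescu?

4

Kiran holds 74% of Meridian, so Kiran controls Meridian.
Meridian holds 89% of Vireo, so Kiran controls Vireo.
Kiran holds 100% of Marlow, so Kiran controls Marlow.
Meridian holds 80% of Vantage, so Kiran controls Vantage.
No other company's threshold is met.
Kiran controls 4 companies.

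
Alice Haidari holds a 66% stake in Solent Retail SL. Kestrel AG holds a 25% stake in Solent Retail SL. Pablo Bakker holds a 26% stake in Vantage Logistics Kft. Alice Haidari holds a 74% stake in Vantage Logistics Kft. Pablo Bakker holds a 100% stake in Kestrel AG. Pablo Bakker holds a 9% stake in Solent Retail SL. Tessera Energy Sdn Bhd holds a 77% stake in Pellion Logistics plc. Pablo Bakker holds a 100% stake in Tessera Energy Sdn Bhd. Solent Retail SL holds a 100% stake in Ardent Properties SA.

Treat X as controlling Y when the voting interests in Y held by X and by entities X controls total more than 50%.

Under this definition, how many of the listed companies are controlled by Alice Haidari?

3

Alice holds 74% of Vantage, so Alice controls Vantage.
Alice holds 66% of Solent, so Alice controls Solent.
Solent holds 100% of Ardent, so Alice controls Ardent.
No other company's threshold is met.
Alice controls 3 companies.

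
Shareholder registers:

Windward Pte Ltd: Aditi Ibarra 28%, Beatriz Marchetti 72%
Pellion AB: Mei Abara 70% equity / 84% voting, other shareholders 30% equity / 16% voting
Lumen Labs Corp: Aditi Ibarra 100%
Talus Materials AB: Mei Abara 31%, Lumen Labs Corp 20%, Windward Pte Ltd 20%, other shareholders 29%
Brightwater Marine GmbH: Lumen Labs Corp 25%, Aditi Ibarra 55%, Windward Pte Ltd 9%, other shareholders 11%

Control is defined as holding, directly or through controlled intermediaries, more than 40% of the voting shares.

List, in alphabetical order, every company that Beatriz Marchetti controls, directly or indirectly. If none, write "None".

Windward Pte Ltd

Beatriz holds 72% of Windward, so Beatriz controls Windward.
No other company's threshold is met.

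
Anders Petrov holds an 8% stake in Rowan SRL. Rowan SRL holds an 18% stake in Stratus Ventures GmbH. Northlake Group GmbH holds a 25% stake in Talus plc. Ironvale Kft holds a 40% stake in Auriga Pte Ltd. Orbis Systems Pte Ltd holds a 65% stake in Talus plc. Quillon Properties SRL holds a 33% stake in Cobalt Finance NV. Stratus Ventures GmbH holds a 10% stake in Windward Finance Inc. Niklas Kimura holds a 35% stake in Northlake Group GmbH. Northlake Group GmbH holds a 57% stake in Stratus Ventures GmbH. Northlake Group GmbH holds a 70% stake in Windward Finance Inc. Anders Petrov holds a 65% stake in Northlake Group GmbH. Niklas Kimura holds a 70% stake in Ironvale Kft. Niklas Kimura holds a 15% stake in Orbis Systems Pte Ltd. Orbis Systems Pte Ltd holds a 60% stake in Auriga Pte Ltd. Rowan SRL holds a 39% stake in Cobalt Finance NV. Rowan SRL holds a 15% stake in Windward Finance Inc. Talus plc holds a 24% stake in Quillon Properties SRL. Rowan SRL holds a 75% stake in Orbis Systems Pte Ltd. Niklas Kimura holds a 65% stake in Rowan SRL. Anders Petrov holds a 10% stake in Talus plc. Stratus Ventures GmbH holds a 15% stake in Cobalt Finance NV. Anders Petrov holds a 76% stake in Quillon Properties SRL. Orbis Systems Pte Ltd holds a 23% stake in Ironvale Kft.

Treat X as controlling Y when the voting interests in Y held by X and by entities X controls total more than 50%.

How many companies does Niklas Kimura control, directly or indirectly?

5

Niklas holds 65% of Rowan, so Niklas controls Rowan.
Niklas and Rowan together hold 15% + 75% = 90% of Orbis, so Niklas controls Orbis.
Orbis holds 65% of Talus, so Niklas controls Talus.
Orbis and Niklas together hold 23% + 70% = 93% of Ironvale, so Niklas controls Ironvale.
Orbis and Ironvale together hold 60% + 40% = 100% of Auriga, so Niklas controls Auriga.
No other company's threshold is met.
Niklas controls 5 companies.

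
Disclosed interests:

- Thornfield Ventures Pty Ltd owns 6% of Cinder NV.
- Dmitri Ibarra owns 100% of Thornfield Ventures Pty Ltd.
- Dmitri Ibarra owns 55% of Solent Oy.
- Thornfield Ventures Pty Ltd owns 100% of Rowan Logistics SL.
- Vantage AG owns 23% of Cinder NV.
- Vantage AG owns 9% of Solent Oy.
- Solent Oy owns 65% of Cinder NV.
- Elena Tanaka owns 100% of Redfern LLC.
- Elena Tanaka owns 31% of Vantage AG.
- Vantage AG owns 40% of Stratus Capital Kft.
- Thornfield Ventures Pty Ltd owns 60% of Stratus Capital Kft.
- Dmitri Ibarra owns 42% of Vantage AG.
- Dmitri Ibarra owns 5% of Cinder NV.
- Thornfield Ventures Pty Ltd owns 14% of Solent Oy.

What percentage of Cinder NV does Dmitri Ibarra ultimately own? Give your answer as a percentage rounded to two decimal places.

Dmitri reaches Cinder along 6 paths.
Via Thornfield: 100% × 6% = 6%.
Via Vantage: 42% × 23% = 9.66%.
Via Solent: 55% × 65% = 35.75%.
Via Vantage → Solent: 42% × 9% × 65% = 2.457%.
Via Thornfield → Solent: 100% × 14% × 65% = 9.1%.
Direct stake: 5% = 5%.
Total: 6% + 9.66% + 35.75% + 2.457% + 9.1% + 5% = 67.967%.
Rounded: 67.97%.

67.97%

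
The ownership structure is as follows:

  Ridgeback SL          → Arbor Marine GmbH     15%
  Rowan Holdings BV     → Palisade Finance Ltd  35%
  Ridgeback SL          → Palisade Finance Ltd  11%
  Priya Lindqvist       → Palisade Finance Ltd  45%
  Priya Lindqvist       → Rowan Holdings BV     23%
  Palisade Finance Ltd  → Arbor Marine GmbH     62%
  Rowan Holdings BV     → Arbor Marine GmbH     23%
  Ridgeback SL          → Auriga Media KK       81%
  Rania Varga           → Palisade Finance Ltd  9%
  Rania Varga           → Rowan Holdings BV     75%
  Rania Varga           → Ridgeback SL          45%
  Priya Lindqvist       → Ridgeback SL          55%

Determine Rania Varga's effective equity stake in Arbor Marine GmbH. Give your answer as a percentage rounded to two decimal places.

Rania reaches Arbor along 5 paths.
Via Ridgeback: 45% × 15% = 6.75%.
Via Rowan: 75% × 23% = 17.25%.
Via Palisade: 9% × 62% = 5.58%.
Via Rowan → Palisade: 75% × 35% × 62% = 16.275%.
Via Ridgeback → Palisade: 45% × 11% × 62% = 3.069%.
Total: 6.75% + 17.25% + 5.58% + 16.275% + 3.069% = 48.924%.
Rounded: 48.92%.

48.92%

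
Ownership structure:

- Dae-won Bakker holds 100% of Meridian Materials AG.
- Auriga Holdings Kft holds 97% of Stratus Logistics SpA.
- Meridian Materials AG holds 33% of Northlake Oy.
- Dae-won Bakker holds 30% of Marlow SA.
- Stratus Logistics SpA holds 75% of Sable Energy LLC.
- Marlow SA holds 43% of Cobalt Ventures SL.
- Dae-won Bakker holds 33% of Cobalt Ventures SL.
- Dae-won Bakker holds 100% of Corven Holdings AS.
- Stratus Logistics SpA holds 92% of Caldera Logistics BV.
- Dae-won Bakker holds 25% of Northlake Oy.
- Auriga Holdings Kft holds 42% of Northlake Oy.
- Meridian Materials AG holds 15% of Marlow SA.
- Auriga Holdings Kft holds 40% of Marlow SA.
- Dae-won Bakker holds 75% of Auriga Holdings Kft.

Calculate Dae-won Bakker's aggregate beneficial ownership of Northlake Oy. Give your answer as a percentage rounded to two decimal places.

89.50%

Dae-won reaches Northlake along 3 paths.
Via Auriga: 75% × 42% = 31.5%.
Direct stake: 25% = 25%.
Via Meridian: 100% × 33% = 33%.
Total: 31.5% + 25% + 33% = 89.5%.
Rounded: 89.50%.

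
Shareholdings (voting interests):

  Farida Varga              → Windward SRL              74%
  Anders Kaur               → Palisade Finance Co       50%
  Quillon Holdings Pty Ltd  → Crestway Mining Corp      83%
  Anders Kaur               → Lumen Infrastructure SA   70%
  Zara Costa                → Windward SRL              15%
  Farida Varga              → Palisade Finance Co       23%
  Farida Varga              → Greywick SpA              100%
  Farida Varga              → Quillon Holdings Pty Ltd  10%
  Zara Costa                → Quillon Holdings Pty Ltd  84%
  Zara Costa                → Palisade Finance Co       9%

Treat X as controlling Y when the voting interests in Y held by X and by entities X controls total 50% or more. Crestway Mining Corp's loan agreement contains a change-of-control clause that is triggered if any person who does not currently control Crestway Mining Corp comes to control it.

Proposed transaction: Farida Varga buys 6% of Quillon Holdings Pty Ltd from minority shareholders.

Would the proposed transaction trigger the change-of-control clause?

The purchase changes only Farida's holdings, so Farida is the only person who could newly come to control Crestway.
Farida holds 100% of Greywick, so Farida controls Greywick.
Farida holds 74% of Windward, so Farida controls Windward.
Neither Farida nor any entity Farida controls holds any voting interest in Crestway.
So before the transaction, Farida does not control Crestway.
After the purchase, Farida's direct stake in Quillon rises to 10% + 6% = 16%.
Farida's side now holds 16% of Quillon, not ≥ 50%, so Farida still does not control Quillon.
After the transaction, neither Farida nor any entity Farida controls holds a voting interest in Crestway, so Farida still does not control it.
No new person acquires control, so the clause is not triggered.

No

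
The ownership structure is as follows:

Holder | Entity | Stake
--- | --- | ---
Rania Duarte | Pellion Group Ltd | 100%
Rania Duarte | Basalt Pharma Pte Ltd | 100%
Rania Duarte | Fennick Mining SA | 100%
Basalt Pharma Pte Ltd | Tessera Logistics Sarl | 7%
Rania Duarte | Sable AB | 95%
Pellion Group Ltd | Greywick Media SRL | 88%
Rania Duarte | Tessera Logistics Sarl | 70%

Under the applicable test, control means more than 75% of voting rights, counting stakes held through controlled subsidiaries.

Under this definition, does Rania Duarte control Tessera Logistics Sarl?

Yes

Rania holds 100% of Basalt, so Rania controls Basalt.
Rania and Basalt together hold 70% + 7% = 77% of Tessera, so Rania controls Tessera.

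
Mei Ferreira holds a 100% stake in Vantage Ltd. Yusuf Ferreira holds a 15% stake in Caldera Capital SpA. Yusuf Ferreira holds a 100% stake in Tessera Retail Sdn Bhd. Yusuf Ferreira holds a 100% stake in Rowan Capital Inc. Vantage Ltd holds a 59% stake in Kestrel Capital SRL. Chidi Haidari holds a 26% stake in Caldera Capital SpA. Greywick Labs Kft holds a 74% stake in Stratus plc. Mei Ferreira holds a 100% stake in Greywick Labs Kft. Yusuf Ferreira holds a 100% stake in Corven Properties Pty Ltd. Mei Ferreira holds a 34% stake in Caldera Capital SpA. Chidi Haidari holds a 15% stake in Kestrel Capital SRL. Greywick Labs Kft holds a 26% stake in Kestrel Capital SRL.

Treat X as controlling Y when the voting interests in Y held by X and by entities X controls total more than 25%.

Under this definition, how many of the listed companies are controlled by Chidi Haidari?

1

Chidi holds 26% of Caldera, so Chidi controls Caldera.
No other company's threshold is met.
Chidi controls 1 company.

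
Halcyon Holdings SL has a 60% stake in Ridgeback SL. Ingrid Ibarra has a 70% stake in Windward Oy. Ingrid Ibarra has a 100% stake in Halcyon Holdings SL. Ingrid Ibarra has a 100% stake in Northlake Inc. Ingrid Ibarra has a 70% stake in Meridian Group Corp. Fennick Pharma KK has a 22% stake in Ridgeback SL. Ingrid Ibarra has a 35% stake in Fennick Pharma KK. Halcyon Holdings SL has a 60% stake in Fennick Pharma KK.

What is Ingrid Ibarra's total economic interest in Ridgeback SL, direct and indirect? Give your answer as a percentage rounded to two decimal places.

80.90%

Ingrid reaches Ridgeback along 3 paths.
Via Halcyon → Fennick: 100% × 60% × 22% = 13.2%.
Via Fennick: 35% × 22% = 7.7%.
Via Halcyon: 100% × 60% = 60%.
Total: 13.2% + 7.7% + 60% = 80.9%.
Rounded: 80.90%.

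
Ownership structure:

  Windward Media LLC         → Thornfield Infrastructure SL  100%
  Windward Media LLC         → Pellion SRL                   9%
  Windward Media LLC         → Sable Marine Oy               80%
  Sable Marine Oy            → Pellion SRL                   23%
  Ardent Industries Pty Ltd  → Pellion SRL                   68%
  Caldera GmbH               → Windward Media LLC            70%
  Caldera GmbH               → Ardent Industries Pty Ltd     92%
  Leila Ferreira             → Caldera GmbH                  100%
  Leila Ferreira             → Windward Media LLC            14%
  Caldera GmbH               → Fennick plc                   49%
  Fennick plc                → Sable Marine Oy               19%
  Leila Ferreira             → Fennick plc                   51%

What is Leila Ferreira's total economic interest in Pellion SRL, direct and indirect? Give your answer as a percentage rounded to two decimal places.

89.95%

Leila reaches Pellion along 7 paths.
Via Caldera → Ardent: 100% × 92% × 68% = 62.56%.
Via Windward: 14% × 9% = 1.26%.
Via Caldera → Windward: 100% × 70% × 9% = 6.3%.
Via Caldera → Fennick → Sable: 100% × 49% × 19% × 23% = 2.1413%.
Via Fennick → Sable: 51% × 19% × 23% = 2.2287%.
Via Windward → Sable: 14% × 80% × 23% = 2.576%.
Via Caldera → Windward → Sable: 100% × 70% × 80% × 23% = 12.88%.
Total: 62.56% + 1.26% + 6.3% + 2.1413% + 2.2287% + 2.576% + 12.88% = 89.946%.
Rounded: 89.95%.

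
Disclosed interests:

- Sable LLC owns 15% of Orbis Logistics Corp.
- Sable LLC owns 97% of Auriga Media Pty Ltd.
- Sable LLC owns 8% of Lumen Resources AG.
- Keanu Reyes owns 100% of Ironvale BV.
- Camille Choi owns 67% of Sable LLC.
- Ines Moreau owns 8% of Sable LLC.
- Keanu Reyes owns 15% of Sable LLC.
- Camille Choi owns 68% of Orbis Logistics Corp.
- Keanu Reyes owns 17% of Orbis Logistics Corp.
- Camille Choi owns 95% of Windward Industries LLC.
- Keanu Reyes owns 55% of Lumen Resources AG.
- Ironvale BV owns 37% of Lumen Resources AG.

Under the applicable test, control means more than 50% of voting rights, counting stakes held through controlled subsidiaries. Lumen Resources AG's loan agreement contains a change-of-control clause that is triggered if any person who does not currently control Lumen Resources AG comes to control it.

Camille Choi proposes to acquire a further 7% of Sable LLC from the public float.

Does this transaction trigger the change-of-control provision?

No

The purchase changes only Camille's holdings, so Camille is the only person who could newly come to control Lumen.
Camille holds 67% of Sable, so Camille controls Sable.
Camille holds 95% of Windward, so Camille controls Windward.
Sable and Camille together hold 15% + 68% = 83% of Orbis, so Camille controls Orbis.
Sable holds 97% of Auriga, so Camille controls Auriga.
In Lumen, Camille's side holds only 8%, not > 50%.
So before the transaction, Camille does not control Lumen.
After the purchase, Camille's direct stake in Sable rises to 67% + 7% = 74%.
Camille holds 74% of Sable, so Camille controls Sable.
After the transaction, Camille's side holds 8% of Lumen, not > 50%, so Camille still does not control Lumen.
No new person acquires control, so the clause is not triggered.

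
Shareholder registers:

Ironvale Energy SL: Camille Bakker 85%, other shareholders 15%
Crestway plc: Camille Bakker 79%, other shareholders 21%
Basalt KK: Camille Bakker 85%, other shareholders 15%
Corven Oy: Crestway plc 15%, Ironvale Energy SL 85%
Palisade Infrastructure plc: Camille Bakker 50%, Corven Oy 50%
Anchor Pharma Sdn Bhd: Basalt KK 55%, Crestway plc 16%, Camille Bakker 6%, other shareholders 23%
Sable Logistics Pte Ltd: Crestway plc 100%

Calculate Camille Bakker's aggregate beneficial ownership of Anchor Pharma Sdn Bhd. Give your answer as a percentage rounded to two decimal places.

65.39%

Camille reaches Anchor along 3 paths.
Via Basalt: 85% × 55% = 46.75%.
Via Crestway: 79% × 16% = 12.64%.
Direct stake: 6% = 6%.
Total: 46.75% + 12.64% + 6% = 65.39%.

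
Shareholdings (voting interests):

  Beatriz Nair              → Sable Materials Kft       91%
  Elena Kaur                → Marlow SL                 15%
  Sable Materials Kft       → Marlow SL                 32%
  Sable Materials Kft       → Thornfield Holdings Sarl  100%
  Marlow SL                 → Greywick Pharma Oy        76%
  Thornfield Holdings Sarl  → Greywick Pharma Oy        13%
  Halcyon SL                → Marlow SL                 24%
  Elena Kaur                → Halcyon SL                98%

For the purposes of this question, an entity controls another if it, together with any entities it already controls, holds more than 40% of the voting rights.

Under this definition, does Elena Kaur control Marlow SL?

Elena holds 98% of Halcyon, so Elena controls Halcyon.
In Marlow, Elena's side holds only 15% + 24% = 39%, not > 40%.
So Elena does not control Marlow.

No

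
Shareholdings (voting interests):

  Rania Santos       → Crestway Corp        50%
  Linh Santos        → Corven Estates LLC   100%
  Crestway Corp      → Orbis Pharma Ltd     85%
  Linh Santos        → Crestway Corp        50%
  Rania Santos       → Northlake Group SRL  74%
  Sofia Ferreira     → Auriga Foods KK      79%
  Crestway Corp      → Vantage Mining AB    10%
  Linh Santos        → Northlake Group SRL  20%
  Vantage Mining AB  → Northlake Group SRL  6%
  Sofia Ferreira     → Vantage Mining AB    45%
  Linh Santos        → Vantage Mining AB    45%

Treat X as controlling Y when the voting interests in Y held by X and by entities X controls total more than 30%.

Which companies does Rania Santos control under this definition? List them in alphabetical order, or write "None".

Crestway Corp, Northlake Group SRL, Orbis Pharma Ltd

Rania holds 50% of Crestway, so Rania controls Crestway.
Crestway holds 85% of Orbis, so Rania controls Orbis.
Rania holds 74% of Northlake, so Rania controls Northlake.
No other company's threshold is met.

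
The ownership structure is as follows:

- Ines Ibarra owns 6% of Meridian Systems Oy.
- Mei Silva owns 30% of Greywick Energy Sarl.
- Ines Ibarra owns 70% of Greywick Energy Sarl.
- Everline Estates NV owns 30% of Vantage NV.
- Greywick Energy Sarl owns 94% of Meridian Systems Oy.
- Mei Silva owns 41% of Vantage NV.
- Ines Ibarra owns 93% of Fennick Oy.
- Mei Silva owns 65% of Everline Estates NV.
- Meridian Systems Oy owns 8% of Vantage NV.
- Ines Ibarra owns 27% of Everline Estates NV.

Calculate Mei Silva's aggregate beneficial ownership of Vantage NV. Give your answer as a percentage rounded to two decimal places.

62.76%

Mei reaches Vantage along 3 paths.
Via Greywick → Meridian: 30% × 94% × 8% = 2.256%.
Direct stake: 41% = 41%.
Via Everline: 65% × 30% = 19.5%.
Total: 2.256% + 41% + 19.5% = 62.756%.
Rounded: 62.76%.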